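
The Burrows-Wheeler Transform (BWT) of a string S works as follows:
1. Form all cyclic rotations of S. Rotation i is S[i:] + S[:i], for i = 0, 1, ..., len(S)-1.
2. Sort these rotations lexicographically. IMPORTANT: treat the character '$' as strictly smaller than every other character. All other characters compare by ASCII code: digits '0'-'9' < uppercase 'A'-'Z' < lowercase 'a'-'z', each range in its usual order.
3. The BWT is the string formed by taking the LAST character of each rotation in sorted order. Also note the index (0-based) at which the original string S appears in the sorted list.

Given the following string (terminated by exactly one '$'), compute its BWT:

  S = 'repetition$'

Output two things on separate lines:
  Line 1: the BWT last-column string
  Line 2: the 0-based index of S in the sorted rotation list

Answer: nrpttoie$ie
8

Derivation:
All 11 rotations (rotation i = S[i:]+S[:i]):
  rot[0] = repetition$
  rot[1] = epetition$r
  rot[2] = petition$re
  rot[3] = etition$rep
  rot[4] = tition$repe
  rot[5] = ition$repet
  rot[6] = tion$repeti
  rot[7] = ion$repetit
  rot[8] = on$repetiti
  rot[9] = n$repetitio
  rot[10] = $repetition
Sorted (with $ < everything):
  sorted[0] = $repetition  (last char: 'n')
  sorted[1] = epetition$r  (last char: 'r')
  sorted[2] = etition$rep  (last char: 'p')
  sorted[3] = ion$repetit  (last char: 't')
  sorted[4] = ition$repet  (last char: 't')
  sorted[5] = n$repetitio  (last char: 'o')
  sorted[6] = on$repetiti  (last char: 'i')
  sorted[7] = petition$re  (last char: 'e')
  sorted[8] = repetition$  (last char: '$')
  sorted[9] = tion$repeti  (last char: 'i')
  sorted[10] = tition$repe  (last char: 'e')
Last column: nrpttoie$ie
Original string S is at sorted index 8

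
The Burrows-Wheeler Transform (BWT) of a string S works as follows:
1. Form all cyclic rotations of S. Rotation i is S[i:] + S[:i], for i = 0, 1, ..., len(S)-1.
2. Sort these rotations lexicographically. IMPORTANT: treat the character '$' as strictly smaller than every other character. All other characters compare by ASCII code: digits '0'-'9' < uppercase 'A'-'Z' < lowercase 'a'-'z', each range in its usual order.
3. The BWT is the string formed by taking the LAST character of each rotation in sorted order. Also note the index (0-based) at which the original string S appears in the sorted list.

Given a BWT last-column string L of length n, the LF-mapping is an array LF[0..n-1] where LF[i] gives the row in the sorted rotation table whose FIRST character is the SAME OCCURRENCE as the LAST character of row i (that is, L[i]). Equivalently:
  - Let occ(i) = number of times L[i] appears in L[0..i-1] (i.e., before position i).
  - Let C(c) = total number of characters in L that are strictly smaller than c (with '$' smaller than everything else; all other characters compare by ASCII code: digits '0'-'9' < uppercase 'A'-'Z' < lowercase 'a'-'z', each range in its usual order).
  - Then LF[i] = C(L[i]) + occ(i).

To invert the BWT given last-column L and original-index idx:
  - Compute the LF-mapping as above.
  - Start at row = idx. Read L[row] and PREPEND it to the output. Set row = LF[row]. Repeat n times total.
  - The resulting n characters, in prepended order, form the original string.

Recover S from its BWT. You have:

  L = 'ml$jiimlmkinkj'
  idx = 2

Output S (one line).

LF mapping: 10 8 0 4 1 2 11 9 12 6 3 13 7 5
Walk LF starting at row 2, prepending L[row]:
  step 1: row=2, L[2]='$', prepend. Next row=LF[2]=0
  step 2: row=0, L[0]='m', prepend. Next row=LF[0]=10
  step 3: row=10, L[10]='i', prepend. Next row=LF[10]=3
  step 4: row=3, L[3]='j', prepend. Next row=LF[3]=4
  step 5: row=4, L[4]='i', prepend. Next row=LF[4]=1
  step 6: row=1, L[1]='l', prepend. Next row=LF[1]=8
  step 7: row=8, L[8]='m', prepend. Next row=LF[8]=12
  step 8: row=12, L[12]='k', prepend. Next row=LF[12]=7
  step 9: row=7, L[7]='l', prepend. Next row=LF[7]=9
  step 10: row=9, L[9]='k', prepend. Next row=LF[9]=6
  step 11: row=6, L[6]='m', prepend. Next row=LF[6]=11
  step 12: row=11, L[11]='n', prepend. Next row=LF[11]=13
  step 13: row=13, L[13]='j', prepend. Next row=LF[13]=5
  step 14: row=5, L[5]='i', prepend. Next row=LF[5]=2
Reversed output: ijnmklkmlijim$

Answer: ijnmklkmlijim$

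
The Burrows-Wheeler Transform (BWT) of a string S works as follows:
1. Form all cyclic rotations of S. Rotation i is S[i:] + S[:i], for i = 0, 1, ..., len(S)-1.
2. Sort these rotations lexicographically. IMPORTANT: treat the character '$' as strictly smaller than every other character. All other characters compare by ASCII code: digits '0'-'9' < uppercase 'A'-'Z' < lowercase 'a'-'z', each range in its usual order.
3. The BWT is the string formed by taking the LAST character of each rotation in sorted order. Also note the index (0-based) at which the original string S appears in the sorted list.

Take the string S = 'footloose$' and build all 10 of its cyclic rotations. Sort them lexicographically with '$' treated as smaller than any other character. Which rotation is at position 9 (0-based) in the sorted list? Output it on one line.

Answer: tloose$foo

Derivation:
All 10 rotations (rotation i = S[i:]+S[:i]):
  rot[0] = footloose$
  rot[1] = ootloose$f
  rot[2] = otloose$fo
  rot[3] = tloose$foo
  rot[4] = loose$foot
  rot[5] = oose$footl
  rot[6] = ose$footlo
  rot[7] = se$footloo
  rot[8] = e$footloos
  rot[9] = $footloose
Sorted (with $ < everything):
  sorted[0] = $footloose
  sorted[1] = e$footloos
  sorted[2] = footloose$
  sorted[3] = loose$foot
  sorted[4] = oose$footl
  sorted[5] = ootloose$f
  sorted[6] = ose$footlo
  sorted[7] = otloose$fo
  sorted[8] = se$footloo
  sorted[9] = tloose$foo
sorted[9] = tloose$foo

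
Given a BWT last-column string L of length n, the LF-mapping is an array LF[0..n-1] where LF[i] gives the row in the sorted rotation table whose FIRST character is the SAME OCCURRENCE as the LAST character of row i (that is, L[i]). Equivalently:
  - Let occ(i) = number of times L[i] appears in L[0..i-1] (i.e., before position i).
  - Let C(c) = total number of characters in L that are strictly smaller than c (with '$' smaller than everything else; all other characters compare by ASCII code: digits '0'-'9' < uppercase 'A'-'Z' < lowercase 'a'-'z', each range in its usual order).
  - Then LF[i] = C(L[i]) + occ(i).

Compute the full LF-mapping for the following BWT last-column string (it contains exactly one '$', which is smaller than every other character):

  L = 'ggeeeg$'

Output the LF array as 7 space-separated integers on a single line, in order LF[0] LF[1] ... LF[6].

Answer: 4 5 1 2 3 6 0

Derivation:
Char counts: '$':1, 'e':3, 'g':3
C (first-col start): C('$')=0, C('e')=1, C('g')=4
L[0]='g': occ=0, LF[0]=C('g')+0=4+0=4
L[1]='g': occ=1, LF[1]=C('g')+1=4+1=5
L[2]='e': occ=0, LF[2]=C('e')+0=1+0=1
L[3]='e': occ=1, LF[3]=C('e')+1=1+1=2
L[4]='e': occ=2, LF[4]=C('e')+2=1+2=3
L[5]='g': occ=2, LF[5]=C('g')+2=4+2=6
L[6]='$': occ=0, LF[6]=C('$')+0=0+0=0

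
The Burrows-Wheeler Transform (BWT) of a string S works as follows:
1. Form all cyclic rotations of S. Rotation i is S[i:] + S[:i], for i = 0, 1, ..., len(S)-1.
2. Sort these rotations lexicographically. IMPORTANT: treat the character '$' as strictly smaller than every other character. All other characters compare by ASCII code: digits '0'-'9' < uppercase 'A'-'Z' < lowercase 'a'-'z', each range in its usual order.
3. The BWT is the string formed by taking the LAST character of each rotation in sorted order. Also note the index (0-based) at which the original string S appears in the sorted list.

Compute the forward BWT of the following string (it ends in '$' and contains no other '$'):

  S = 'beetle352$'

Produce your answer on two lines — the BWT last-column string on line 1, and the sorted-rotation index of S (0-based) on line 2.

All 10 rotations (rotation i = S[i:]+S[:i]):
  rot[0] = beetle352$
  rot[1] = eetle352$b
  rot[2] = etle352$be
  rot[3] = tle352$bee
  rot[4] = le352$beet
  rot[5] = e352$beetl
  rot[6] = 352$beetle
  rot[7] = 52$beetle3
  rot[8] = 2$beetle35
  rot[9] = $beetle352
Sorted (with $ < everything):
  sorted[0] = $beetle352  (last char: '2')
  sorted[1] = 2$beetle35  (last char: '5')
  sorted[2] = 352$beetle  (last char: 'e')
  sorted[3] = 52$beetle3  (last char: '3')
  sorted[4] = beetle352$  (last char: '$')
  sorted[5] = e352$beetl  (last char: 'l')
  sorted[6] = eetle352$b  (last char: 'b')
  sorted[7] = etle352$be  (last char: 'e')
  sorted[8] = le352$beet  (last char: 't')
  sorted[9] = tle352$bee  (last char: 'e')
Last column: 25e3$lbete
Original string S is at sorted index 4

Answer: 25e3$lbete
4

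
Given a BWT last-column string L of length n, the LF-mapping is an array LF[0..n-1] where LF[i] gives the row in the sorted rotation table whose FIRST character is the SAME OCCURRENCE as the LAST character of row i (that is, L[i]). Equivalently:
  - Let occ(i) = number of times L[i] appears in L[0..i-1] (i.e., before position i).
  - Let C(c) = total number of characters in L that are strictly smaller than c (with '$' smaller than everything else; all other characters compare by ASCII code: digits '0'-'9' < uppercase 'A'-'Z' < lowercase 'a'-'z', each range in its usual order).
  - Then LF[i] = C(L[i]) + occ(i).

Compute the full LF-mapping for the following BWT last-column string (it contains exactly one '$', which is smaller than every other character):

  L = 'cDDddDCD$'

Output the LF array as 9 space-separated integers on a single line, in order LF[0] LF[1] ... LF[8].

Answer: 6 2 3 7 8 4 1 5 0

Derivation:
Char counts: '$':1, 'C':1, 'D':4, 'c':1, 'd':2
C (first-col start): C('$')=0, C('C')=1, C('D')=2, C('c')=6, C('d')=7
L[0]='c': occ=0, LF[0]=C('c')+0=6+0=6
L[1]='D': occ=0, LF[1]=C('D')+0=2+0=2
L[2]='D': occ=1, LF[2]=C('D')+1=2+1=3
L[3]='d': occ=0, LF[3]=C('d')+0=7+0=7
L[4]='d': occ=1, LF[4]=C('d')+1=7+1=8
L[5]='D': occ=2, LF[5]=C('D')+2=2+2=4
L[6]='C': occ=0, LF[6]=C('C')+0=1+0=1
L[7]='D': occ=3, LF[7]=C('D')+3=2+3=5
L[8]='$': occ=0, LF[8]=C('$')+0=0+0=0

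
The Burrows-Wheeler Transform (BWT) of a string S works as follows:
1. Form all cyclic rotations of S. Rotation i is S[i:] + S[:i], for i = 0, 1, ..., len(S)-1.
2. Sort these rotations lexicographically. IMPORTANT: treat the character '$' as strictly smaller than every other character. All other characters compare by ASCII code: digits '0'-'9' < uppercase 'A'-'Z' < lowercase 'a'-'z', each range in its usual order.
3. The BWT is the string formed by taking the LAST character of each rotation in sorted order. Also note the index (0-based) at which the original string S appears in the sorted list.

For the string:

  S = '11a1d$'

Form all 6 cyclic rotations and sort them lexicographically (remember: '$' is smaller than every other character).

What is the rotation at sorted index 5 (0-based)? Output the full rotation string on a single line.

Answer: d$11a1

Derivation:
All 6 rotations (rotation i = S[i:]+S[:i]):
  rot[0] = 11a1d$
  rot[1] = 1a1d$1
  rot[2] = a1d$11
  rot[3] = 1d$11a
  rot[4] = d$11a1
  rot[5] = $11a1d
Sorted (with $ < everything):
  sorted[0] = $11a1d
  sorted[1] = 11a1d$
  sorted[2] = 1a1d$1
  sorted[3] = 1d$11a
  sorted[4] = a1d$11
  sorted[5] = d$11a1
sorted[5] = d$11a1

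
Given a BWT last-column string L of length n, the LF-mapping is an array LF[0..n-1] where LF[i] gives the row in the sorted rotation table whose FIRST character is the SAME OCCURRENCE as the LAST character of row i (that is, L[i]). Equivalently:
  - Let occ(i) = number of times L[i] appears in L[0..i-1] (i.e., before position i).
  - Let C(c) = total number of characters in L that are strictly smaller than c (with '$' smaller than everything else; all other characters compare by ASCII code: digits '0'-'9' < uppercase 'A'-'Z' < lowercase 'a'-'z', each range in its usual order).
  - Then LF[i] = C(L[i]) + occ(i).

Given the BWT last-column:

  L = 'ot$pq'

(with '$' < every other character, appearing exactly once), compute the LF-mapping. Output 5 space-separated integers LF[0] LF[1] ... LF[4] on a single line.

Char counts: '$':1, 'o':1, 'p':1, 'q':1, 't':1
C (first-col start): C('$')=0, C('o')=1, C('p')=2, C('q')=3, C('t')=4
L[0]='o': occ=0, LF[0]=C('o')+0=1+0=1
L[1]='t': occ=0, LF[1]=C('t')+0=4+0=4
L[2]='$': occ=0, LF[2]=C('$')+0=0+0=0
L[3]='p': occ=0, LF[3]=C('p')+0=2+0=2
L[4]='q': occ=0, LF[4]=C('q')+0=3+0=3

Answer: 1 4 0 2 3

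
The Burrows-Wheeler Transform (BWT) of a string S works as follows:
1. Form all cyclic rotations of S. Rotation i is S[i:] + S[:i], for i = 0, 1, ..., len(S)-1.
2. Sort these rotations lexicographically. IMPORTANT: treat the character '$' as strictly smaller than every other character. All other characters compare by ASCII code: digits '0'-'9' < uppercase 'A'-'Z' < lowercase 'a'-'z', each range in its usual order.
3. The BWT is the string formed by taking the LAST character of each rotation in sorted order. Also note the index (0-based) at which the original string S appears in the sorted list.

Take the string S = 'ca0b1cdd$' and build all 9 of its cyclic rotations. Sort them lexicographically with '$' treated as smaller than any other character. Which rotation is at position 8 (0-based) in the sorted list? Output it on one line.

Answer: dd$ca0b1c

Derivation:
All 9 rotations (rotation i = S[i:]+S[:i]):
  rot[0] = ca0b1cdd$
  rot[1] = a0b1cdd$c
  rot[2] = 0b1cdd$ca
  rot[3] = b1cdd$ca0
  rot[4] = 1cdd$ca0b
  rot[5] = cdd$ca0b1
  rot[6] = dd$ca0b1c
  rot[7] = d$ca0b1cd
  rot[8] = $ca0b1cdd
Sorted (with $ < everything):
  sorted[0] = $ca0b1cdd
  sorted[1] = 0b1cdd$ca
  sorted[2] = 1cdd$ca0b
  sorted[3] = a0b1cdd$c
  sorted[4] = b1cdd$ca0
  sorted[5] = ca0b1cdd$
  sorted[6] = cdd$ca0b1
  sorted[7] = d$ca0b1cd
  sorted[8] = dd$ca0b1c
sorted[8] = dd$ca0b1c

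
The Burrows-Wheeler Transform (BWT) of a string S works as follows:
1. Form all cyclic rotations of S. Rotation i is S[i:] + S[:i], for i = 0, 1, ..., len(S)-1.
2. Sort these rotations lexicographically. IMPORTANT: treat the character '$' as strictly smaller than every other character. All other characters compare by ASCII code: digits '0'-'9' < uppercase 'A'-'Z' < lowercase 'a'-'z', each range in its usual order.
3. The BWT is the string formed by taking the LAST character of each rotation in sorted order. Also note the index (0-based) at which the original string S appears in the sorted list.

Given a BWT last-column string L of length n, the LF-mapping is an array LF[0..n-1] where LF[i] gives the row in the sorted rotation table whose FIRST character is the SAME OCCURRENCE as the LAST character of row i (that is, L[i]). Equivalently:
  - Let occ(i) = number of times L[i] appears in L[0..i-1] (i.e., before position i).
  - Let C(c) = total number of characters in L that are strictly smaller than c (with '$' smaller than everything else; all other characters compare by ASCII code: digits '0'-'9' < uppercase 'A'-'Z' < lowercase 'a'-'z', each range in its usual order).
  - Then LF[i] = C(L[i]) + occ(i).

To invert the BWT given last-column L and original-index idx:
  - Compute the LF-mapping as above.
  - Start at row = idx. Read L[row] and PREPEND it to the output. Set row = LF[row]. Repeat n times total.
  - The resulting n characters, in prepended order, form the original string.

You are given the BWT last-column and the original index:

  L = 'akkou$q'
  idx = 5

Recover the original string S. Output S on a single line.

Answer: quokka$

Derivation:
LF mapping: 1 2 3 4 6 0 5
Walk LF starting at row 5, prepending L[row]:
  step 1: row=5, L[5]='$', prepend. Next row=LF[5]=0
  step 2: row=0, L[0]='a', prepend. Next row=LF[0]=1
  step 3: row=1, L[1]='k', prepend. Next row=LF[1]=2
  step 4: row=2, L[2]='k', prepend. Next row=LF[2]=3
  step 5: row=3, L[3]='o', prepend. Next row=LF[3]=4
  step 6: row=4, L[4]='u', prepend. Next row=LF[4]=6
  step 7: row=6, L[6]='q', prepend. Next row=LF[6]=5
Reversed output: quokka$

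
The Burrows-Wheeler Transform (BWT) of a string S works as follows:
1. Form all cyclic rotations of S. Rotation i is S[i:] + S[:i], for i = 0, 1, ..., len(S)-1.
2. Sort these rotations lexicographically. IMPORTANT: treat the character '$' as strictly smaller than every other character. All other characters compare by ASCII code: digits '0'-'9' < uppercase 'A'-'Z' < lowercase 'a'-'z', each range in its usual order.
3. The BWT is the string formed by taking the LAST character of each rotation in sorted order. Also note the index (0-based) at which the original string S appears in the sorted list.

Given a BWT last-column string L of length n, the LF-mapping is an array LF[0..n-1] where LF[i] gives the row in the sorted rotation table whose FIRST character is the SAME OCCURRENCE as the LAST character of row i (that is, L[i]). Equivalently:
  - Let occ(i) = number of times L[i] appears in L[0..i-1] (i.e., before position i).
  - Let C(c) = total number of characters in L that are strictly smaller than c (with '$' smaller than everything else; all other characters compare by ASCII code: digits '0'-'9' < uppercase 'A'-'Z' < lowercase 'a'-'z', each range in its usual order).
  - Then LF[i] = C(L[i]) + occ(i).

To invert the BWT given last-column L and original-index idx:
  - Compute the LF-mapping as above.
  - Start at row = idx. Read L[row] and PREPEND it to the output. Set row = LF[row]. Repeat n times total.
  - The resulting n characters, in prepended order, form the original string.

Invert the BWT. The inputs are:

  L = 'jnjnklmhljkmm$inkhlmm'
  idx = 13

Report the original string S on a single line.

LF mapping: 4 18 5 19 7 10 13 1 11 6 8 14 15 0 3 20 9 2 12 16 17
Walk LF starting at row 13, prepending L[row]:
  step 1: row=13, L[13]='$', prepend. Next row=LF[13]=0
  step 2: row=0, L[0]='j', prepend. Next row=LF[0]=4
  step 3: row=4, L[4]='k', prepend. Next row=LF[4]=7
  step 4: row=7, L[7]='h', prepend. Next row=LF[7]=1
  step 5: row=1, L[1]='n', prepend. Next row=LF[1]=18
  step 6: row=18, L[18]='l', prepend. Next row=LF[18]=12
  step 7: row=12, L[12]='m', prepend. Next row=LF[12]=15
  step 8: row=15, L[15]='n', prepend. Next row=LF[15]=20
  step 9: row=20, L[20]='m', prepend. Next row=LF[20]=17
  step 10: row=17, L[17]='h', prepend. Next row=LF[17]=2
  step 11: row=2, L[2]='j', prepend. Next row=LF[2]=5
  step 12: row=5, L[5]='l', prepend. Next row=LF[5]=10
  step 13: row=10, L[10]='k', prepend. Next row=LF[10]=8
  step 14: row=8, L[8]='l', prepend. Next row=LF[8]=11
  step 15: row=11, L[11]='m', prepend. Next row=LF[11]=14
  step 16: row=14, L[14]='i', prepend. Next row=LF[14]=3
  step 17: row=3, L[3]='n', prepend. Next row=LF[3]=19
  step 18: row=19, L[19]='m', prepend. Next row=LF[19]=16
  step 19: row=16, L[16]='k', prepend. Next row=LF[16]=9
  step 20: row=9, L[9]='j', prepend. Next row=LF[9]=6
  step 21: row=6, L[6]='m', prepend. Next row=LF[6]=13
Reversed output: mjkmnimlkljhmnmlnhkj$

Answer: mjkmnimlkljhmnmlnhkj$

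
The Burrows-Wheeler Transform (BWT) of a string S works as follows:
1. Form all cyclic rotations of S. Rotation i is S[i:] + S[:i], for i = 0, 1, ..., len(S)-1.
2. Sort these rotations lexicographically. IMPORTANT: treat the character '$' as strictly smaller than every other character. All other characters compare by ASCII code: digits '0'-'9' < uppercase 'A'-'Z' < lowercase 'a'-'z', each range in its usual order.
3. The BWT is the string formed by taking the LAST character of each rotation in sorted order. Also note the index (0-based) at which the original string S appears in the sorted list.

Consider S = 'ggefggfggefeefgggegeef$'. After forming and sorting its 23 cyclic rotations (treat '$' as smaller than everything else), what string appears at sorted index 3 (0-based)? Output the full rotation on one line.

Answer: ef$ggefggfggefeefgggege

Derivation:
All 23 rotations (rotation i = S[i:]+S[:i]):
  rot[0] = ggefggfggefeefgggegeef$
  rot[1] = gefggfggefeefgggegeef$g
  rot[2] = efggfggefeefgggegeef$gg
  rot[3] = fggfggefeefgggegeef$gge
  rot[4] = ggfggefeefgggegeef$ggef
  rot[5] = gfggefeefgggegeef$ggefg
  rot[6] = fggefeefgggegeef$ggefgg
  rot[7] = ggefeefgggegeef$ggefggf
  rot[8] = gefeefgggegeef$ggefggfg
  rot[9] = efeefgggegeef$ggefggfgg
  rot[10] = feefgggegeef$ggefggfgge
  rot[11] = eefgggegeef$ggefggfggef
  rot[12] = efgggegeef$ggefggfggefe
  rot[13] = fgggegeef$ggefggfggefee
  rot[14] = gggegeef$ggefggfggefeef
  rot[15] = ggegeef$ggefggfggefeefg
  rot[16] = gegeef$ggefggfggefeefgg
  rot[17] = egeef$ggefggfggefeefggg
  rot[18] = geef$ggefggfggefeefggge
  rot[19] = eef$ggefggfggefeefgggeg
  rot[20] = ef$ggefggfggefeefgggege
  rot[21] = f$ggefggfggefeefgggegee
  rot[22] = $ggefggfggefeefgggegeef
Sorted (with $ < everything):
  sorted[0] = $ggefggfggefeefgggegeef
  sorted[1] = eef$ggefggfggefeefgggeg
  sorted[2] = eefgggegeef$ggefggfggef
  sorted[3] = ef$ggefggfggefeefgggege
  sorted[4] = efeefgggegeef$ggefggfgg
  sorted[5] = efggfggefeefgggegeef$gg
  sorted[6] = efgggegeef$ggefggfggefe
  sorted[7] = egeef$ggefggfggefeefggg
  sorted[8] = f$ggefggfggefeefgggegee
  sorted[9] = feefgggegeef$ggefggfgge
  sorted[10] = fggefeefgggegeef$ggefgg
  sorted[11] = fggfggefeefgggegeef$gge
  sorted[12] = fgggegeef$ggefggfggefee
  sorted[13] = geef$ggefggfggefeefggge
  sorted[14] = gefeefgggegeef$ggefggfg
  sorted[15] = gefggfggefeefgggegeef$g
  sorted[16] = gegeef$ggefggfggefeefgg
  sorted[17] = gfggefeefgggegeef$ggefg
  sorted[18] = ggefeefgggegeef$ggefggf
  sorted[19] = ggefggfggefeefgggegeef$
  sorted[20] = ggegeef$ggefggfggefeefg
  sorted[21] = ggfggefeefgggegeef$ggef
  sorted[22] = gggegeef$ggefggfggefeef
sorted[3] = ef$ggefggfggefeefgggege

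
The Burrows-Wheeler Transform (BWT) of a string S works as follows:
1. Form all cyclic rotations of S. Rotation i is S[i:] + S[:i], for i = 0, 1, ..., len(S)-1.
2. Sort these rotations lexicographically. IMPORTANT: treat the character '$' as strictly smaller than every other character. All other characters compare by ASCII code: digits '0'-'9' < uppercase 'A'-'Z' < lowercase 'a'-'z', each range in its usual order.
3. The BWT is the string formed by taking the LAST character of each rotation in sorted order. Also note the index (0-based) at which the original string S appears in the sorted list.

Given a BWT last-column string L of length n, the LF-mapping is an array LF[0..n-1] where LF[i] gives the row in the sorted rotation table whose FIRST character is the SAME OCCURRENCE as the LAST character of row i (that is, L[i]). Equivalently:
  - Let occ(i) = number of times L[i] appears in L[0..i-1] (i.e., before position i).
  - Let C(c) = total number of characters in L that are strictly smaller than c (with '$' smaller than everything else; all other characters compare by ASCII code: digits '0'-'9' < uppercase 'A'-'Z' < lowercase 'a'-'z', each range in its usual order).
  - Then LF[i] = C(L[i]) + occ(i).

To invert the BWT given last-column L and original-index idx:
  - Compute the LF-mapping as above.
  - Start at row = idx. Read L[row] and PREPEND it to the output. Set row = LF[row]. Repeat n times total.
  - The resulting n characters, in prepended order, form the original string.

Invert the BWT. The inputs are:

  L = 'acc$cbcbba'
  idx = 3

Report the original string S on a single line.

Answer: bbcbcacca$

Derivation:
LF mapping: 1 6 7 0 8 3 9 4 5 2
Walk LF starting at row 3, prepending L[row]:
  step 1: row=3, L[3]='$', prepend. Next row=LF[3]=0
  step 2: row=0, L[0]='a', prepend. Next row=LF[0]=1
  step 3: row=1, L[1]='c', prepend. Next row=LF[1]=6
  step 4: row=6, L[6]='c', prepend. Next row=LF[6]=9
  step 5: row=9, L[9]='a', prepend. Next row=LF[9]=2
  step 6: row=2, L[2]='c', prepend. Next row=LF[2]=7
  step 7: row=7, L[7]='b', prepend. Next row=LF[7]=4
  step 8: row=4, L[4]='c', prepend. Next row=LF[4]=8
  step 9: row=8, L[8]='b', prepend. Next row=LF[8]=5
  step 10: row=5, L[5]='b', prepend. Next row=LF[5]=3
Reversed output: bbcbcacca$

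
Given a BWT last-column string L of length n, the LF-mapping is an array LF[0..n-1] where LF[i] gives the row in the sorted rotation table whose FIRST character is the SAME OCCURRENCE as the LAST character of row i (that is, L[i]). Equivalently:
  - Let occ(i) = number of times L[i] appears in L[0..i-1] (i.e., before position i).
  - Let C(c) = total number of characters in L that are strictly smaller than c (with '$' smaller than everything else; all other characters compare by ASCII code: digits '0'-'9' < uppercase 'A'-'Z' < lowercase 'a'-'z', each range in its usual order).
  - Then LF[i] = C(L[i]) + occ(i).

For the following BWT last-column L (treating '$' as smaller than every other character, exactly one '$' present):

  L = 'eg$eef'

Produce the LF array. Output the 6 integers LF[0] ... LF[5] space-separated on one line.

Answer: 1 5 0 2 3 4

Derivation:
Char counts: '$':1, 'e':3, 'f':1, 'g':1
C (first-col start): C('$')=0, C('e')=1, C('f')=4, C('g')=5
L[0]='e': occ=0, LF[0]=C('e')+0=1+0=1
L[1]='g': occ=0, LF[1]=C('g')+0=5+0=5
L[2]='$': occ=0, LF[2]=C('$')+0=0+0=0
L[3]='e': occ=1, LF[3]=C('e')+1=1+1=2
L[4]='e': occ=2, LF[4]=C('e')+2=1+2=3
L[5]='f': occ=0, LF[5]=C('f')+0=4+0=4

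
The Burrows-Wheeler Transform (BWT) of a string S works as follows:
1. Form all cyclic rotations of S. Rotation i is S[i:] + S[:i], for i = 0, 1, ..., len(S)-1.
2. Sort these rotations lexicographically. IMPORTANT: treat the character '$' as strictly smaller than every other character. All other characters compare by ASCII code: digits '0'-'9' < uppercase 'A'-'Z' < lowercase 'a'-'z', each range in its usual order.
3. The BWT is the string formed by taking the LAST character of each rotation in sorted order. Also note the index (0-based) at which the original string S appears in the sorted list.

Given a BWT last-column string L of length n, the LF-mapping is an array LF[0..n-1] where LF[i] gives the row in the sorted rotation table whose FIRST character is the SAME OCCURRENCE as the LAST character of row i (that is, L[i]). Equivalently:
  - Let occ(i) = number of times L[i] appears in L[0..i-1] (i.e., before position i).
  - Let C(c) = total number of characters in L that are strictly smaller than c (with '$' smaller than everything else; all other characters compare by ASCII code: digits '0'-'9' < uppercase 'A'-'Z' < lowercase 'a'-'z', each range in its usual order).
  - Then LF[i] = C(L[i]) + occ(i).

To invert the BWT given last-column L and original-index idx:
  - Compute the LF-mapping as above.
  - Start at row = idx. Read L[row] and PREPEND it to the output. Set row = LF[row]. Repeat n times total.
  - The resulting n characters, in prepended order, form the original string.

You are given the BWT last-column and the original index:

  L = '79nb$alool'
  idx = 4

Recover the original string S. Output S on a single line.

LF mapping: 1 2 7 4 0 3 5 8 9 6
Walk LF starting at row 4, prepending L[row]:
  step 1: row=4, L[4]='$', prepend. Next row=LF[4]=0
  step 2: row=0, L[0]='7', prepend. Next row=LF[0]=1
  step 3: row=1, L[1]='9', prepend. Next row=LF[1]=2
  step 4: row=2, L[2]='n', prepend. Next row=LF[2]=7
  step 5: row=7, L[7]='o', prepend. Next row=LF[7]=8
  step 6: row=8, L[8]='o', prepend. Next row=LF[8]=9
  step 7: row=9, L[9]='l', prepend. Next row=LF[9]=6
  step 8: row=6, L[6]='l', prepend. Next row=LF[6]=5
  step 9: row=5, L[5]='a', prepend. Next row=LF[5]=3
  step 10: row=3, L[3]='b', prepend. Next row=LF[3]=4
Reversed output: balloon97$

Answer: balloon97$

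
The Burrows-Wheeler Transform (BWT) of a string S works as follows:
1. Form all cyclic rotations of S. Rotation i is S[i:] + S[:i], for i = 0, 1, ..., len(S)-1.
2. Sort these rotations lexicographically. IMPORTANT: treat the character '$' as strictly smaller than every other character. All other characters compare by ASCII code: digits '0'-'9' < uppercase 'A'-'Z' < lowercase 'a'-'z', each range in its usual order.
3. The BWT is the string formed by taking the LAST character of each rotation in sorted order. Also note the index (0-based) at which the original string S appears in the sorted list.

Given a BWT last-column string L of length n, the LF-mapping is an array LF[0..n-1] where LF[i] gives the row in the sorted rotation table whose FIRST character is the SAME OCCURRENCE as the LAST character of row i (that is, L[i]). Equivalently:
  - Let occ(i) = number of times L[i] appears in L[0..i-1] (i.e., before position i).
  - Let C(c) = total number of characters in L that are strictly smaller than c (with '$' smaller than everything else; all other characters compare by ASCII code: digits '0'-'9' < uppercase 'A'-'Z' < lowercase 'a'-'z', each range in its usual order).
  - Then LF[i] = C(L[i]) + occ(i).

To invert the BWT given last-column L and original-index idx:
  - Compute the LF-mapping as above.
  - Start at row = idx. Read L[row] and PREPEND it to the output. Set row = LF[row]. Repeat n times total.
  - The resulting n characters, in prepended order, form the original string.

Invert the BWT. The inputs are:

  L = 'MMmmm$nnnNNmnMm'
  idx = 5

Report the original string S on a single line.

Answer: NmnnmMnmNmnmMM$

Derivation:
LF mapping: 1 2 6 7 8 0 11 12 13 4 5 9 14 3 10
Walk LF starting at row 5, prepending L[row]:
  step 1: row=5, L[5]='$', prepend. Next row=LF[5]=0
  step 2: row=0, L[0]='M', prepend. Next row=LF[0]=1
  step 3: row=1, L[1]='M', prepend. Next row=LF[1]=2
  step 4: row=2, L[2]='m', prepend. Next row=LF[2]=6
  step 5: row=6, L[6]='n', prepend. Next row=LF[6]=11
  step 6: row=11, L[11]='m', prepend. Next row=LF[11]=9
  step 7: row=9, L[9]='N', prepend. Next row=LF[9]=4
  step 8: row=4, L[4]='m', prepend. Next row=LF[4]=8
  step 9: row=8, L[8]='n', prepend. Next row=LF[8]=13
  step 10: row=13, L[13]='M', prepend. Next row=LF[13]=3
  step 11: row=3, L[3]='m', prepend. Next row=LF[3]=7
  step 12: row=7, L[7]='n', prepend. Next row=LF[7]=12
  step 13: row=12, L[12]='n', prepend. Next row=LF[12]=14
  step 14: row=14, L[14]='m', prepend. Next row=LF[14]=10
  step 15: row=10, L[10]='N', prepend. Next row=LF[10]=5
Reversed output: NmnnmMnmNmnmMM$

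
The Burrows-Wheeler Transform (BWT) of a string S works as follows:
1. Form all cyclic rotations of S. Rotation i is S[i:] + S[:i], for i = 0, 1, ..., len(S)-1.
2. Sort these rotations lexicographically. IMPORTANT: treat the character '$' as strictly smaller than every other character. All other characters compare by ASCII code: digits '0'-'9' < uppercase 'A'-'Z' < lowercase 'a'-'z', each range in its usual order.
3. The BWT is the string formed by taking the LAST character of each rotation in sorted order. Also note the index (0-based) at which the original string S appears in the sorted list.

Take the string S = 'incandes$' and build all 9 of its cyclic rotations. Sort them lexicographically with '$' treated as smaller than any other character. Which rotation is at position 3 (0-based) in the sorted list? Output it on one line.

All 9 rotations (rotation i = S[i:]+S[:i]):
  rot[0] = incandes$
  rot[1] = ncandes$i
  rot[2] = candes$in
  rot[3] = andes$inc
  rot[4] = ndes$inca
  rot[5] = des$incan
  rot[6] = es$incand
  rot[7] = s$incande
  rot[8] = $incandes
Sorted (with $ < everything):
  sorted[0] = $incandes
  sorted[1] = andes$inc
  sorted[2] = candes$in
  sorted[3] = des$incan
  sorted[4] = es$incand
  sorted[5] = incandes$
  sorted[6] = ncandes$i
  sorted[7] = ndes$inca
  sorted[8] = s$incande
sorted[3] = des$incan

Answer: des$incan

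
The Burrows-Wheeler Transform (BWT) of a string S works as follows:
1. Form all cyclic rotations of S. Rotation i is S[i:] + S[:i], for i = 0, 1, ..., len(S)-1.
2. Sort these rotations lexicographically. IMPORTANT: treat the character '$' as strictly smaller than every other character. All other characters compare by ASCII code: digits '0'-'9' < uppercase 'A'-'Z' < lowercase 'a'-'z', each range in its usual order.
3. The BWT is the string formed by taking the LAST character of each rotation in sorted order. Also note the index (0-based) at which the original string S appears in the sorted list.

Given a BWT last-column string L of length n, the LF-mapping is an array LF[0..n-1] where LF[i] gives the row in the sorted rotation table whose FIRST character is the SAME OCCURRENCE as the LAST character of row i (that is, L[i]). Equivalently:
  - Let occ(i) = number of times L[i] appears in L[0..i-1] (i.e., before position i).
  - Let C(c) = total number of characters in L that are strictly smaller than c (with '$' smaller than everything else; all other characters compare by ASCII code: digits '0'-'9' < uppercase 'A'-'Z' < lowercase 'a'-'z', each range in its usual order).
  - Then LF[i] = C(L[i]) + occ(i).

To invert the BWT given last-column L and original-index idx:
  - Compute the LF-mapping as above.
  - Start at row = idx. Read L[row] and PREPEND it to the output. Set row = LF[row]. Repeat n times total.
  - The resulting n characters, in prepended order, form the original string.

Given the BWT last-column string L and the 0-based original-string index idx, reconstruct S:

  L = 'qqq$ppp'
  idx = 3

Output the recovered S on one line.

LF mapping: 4 5 6 0 1 2 3
Walk LF starting at row 3, prepending L[row]:
  step 1: row=3, L[3]='$', prepend. Next row=LF[3]=0
  step 2: row=0, L[0]='q', prepend. Next row=LF[0]=4
  step 3: row=4, L[4]='p', prepend. Next row=LF[4]=1
  step 4: row=1, L[1]='q', prepend. Next row=LF[1]=5
  step 5: row=5, L[5]='p', prepend. Next row=LF[5]=2
  step 6: row=2, L[2]='q', prepend. Next row=LF[2]=6
  step 7: row=6, L[6]='p', prepend. Next row=LF[6]=3
Reversed output: pqpqpq$

Answer: pqpqpq$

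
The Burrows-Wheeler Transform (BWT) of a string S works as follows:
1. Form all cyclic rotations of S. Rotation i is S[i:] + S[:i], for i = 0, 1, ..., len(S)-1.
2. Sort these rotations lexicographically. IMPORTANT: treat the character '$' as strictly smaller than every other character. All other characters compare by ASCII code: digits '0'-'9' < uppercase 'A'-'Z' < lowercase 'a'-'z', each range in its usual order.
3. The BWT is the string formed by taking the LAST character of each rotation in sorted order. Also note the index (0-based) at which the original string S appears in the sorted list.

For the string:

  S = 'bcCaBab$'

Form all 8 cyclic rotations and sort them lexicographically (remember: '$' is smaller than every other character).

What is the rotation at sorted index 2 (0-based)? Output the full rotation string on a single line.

Answer: CaBab$bc

Derivation:
All 8 rotations (rotation i = S[i:]+S[:i]):
  rot[0] = bcCaBab$
  rot[1] = cCaBab$b
  rot[2] = CaBab$bc
  rot[3] = aBab$bcC
  rot[4] = Bab$bcCa
  rot[5] = ab$bcCaB
  rot[6] = b$bcCaBa
  rot[7] = $bcCaBab
Sorted (with $ < everything):
  sorted[0] = $bcCaBab
  sorted[1] = Bab$bcCa
  sorted[2] = CaBab$bc
  sorted[3] = aBab$bcC
  sorted[4] = ab$bcCaB
  sorted[5] = b$bcCaBa
  sorted[6] = bcCaBab$
  sorted[7] = cCaBab$b
sorted[2] = CaBab$bc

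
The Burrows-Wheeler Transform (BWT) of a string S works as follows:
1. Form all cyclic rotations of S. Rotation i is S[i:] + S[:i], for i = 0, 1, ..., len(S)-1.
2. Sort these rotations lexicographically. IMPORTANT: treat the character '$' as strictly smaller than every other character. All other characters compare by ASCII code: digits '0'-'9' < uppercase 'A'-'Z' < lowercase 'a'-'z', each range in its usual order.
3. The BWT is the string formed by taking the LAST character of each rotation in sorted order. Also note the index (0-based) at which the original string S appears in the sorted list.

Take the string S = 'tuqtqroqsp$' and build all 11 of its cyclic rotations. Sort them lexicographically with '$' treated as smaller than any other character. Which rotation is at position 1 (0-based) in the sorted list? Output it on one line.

Answer: oqsp$tuqtqr

Derivation:
All 11 rotations (rotation i = S[i:]+S[:i]):
  rot[0] = tuqtqroqsp$
  rot[1] = uqtqroqsp$t
  rot[2] = qtqroqsp$tu
  rot[3] = tqroqsp$tuq
  rot[4] = qroqsp$tuqt
  rot[5] = roqsp$tuqtq
  rot[6] = oqsp$tuqtqr
  rot[7] = qsp$tuqtqro
  rot[8] = sp$tuqtqroq
  rot[9] = p$tuqtqroqs
  rot[10] = $tuqtqroqsp
Sorted (with $ < everything):
  sorted[0] = $tuqtqroqsp
  sorted[1] = oqsp$tuqtqr
  sorted[2] = p$tuqtqroqs
  sorted[3] = qroqsp$tuqt
  sorted[4] = qsp$tuqtqro
  sorted[5] = qtqroqsp$tu
  sorted[6] = roqsp$tuqtq
  sorted[7] = sp$tuqtqroq
  sorted[8] = tqroqsp$tuq
  sorted[9] = tuqtqroqsp$
  sorted[10] = uqtqroqsp$t
sorted[1] = oqsp$tuqtqr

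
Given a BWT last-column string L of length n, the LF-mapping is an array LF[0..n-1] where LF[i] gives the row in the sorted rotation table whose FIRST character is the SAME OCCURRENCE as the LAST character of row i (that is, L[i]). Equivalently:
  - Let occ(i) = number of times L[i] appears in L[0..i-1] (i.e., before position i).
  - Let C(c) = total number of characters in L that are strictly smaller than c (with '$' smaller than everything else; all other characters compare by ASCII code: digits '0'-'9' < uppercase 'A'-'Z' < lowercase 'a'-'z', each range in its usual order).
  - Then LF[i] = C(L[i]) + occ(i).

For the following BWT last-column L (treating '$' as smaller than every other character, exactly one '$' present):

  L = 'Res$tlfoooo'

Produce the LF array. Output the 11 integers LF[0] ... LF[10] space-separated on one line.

Char counts: '$':1, 'R':1, 'e':1, 'f':1, 'l':1, 'o':4, 's':1, 't':1
C (first-col start): C('$')=0, C('R')=1, C('e')=2, C('f')=3, C('l')=4, C('o')=5, C('s')=9, C('t')=10
L[0]='R': occ=0, LF[0]=C('R')+0=1+0=1
L[1]='e': occ=0, LF[1]=C('e')+0=2+0=2
L[2]='s': occ=0, LF[2]=C('s')+0=9+0=9
L[3]='$': occ=0, LF[3]=C('$')+0=0+0=0
L[4]='t': occ=0, LF[4]=C('t')+0=10+0=10
L[5]='l': occ=0, LF[5]=C('l')+0=4+0=4
L[6]='f': occ=0, LF[6]=C('f')+0=3+0=3
L[7]='o': occ=0, LF[7]=C('o')+0=5+0=5
L[8]='o': occ=1, LF[8]=C('o')+1=5+1=6
L[9]='o': occ=2, LF[9]=C('o')+2=5+2=7
L[10]='o': occ=3, LF[10]=C('o')+3=5+3=8

Answer: 1 2 9 0 10 4 3 5 6 7 8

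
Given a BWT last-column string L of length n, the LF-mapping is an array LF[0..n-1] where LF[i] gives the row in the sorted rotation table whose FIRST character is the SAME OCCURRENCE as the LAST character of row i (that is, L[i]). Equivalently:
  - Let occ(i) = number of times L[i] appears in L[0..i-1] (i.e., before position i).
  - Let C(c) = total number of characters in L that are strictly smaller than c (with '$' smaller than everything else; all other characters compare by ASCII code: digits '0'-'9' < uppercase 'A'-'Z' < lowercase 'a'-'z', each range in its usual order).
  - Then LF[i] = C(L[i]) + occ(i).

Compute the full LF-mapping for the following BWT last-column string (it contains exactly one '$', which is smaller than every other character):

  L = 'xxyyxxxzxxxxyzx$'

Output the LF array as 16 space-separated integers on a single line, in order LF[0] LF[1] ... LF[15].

Char counts: '$':1, 'x':10, 'y':3, 'z':2
C (first-col start): C('$')=0, C('x')=1, C('y')=11, C('z')=14
L[0]='x': occ=0, LF[0]=C('x')+0=1+0=1
L[1]='x': occ=1, LF[1]=C('x')+1=1+1=2
L[2]='y': occ=0, LF[2]=C('y')+0=11+0=11
L[3]='y': occ=1, LF[3]=C('y')+1=11+1=12
L[4]='x': occ=2, LF[4]=C('x')+2=1+2=3
L[5]='x': occ=3, LF[5]=C('x')+3=1+3=4
L[6]='x': occ=4, LF[6]=C('x')+4=1+4=5
L[7]='z': occ=0, LF[7]=C('z')+0=14+0=14
L[8]='x': occ=5, LF[8]=C('x')+5=1+5=6
L[9]='x': occ=6, LF[9]=C('x')+6=1+6=7
L[10]='x': occ=7, LF[10]=C('x')+7=1+7=8
L[11]='x': occ=8, LF[11]=C('x')+8=1+8=9
L[12]='y': occ=2, LF[12]=C('y')+2=11+2=13
L[13]='z': occ=1, LF[13]=C('z')+1=14+1=15
L[14]='x': occ=9, LF[14]=C('x')+9=1+9=10
L[15]='$': occ=0, LF[15]=C('$')+0=0+0=0

Answer: 1 2 11 12 3 4 5 14 6 7 8 9 13 15 10 0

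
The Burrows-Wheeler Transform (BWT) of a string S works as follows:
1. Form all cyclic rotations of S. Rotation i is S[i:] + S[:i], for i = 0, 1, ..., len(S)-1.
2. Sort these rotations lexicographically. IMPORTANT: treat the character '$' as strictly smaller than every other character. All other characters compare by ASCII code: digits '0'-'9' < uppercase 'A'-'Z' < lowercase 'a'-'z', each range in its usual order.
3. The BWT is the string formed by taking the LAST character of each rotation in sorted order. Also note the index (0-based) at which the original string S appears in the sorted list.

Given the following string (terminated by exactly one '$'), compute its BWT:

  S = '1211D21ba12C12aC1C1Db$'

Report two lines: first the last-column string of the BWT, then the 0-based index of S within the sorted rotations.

Answer: b2$aCC1C21D112a111b2D1
2

Derivation:
All 22 rotations (rotation i = S[i:]+S[:i]):
  rot[0] = 1211D21ba12C12aC1C1Db$
  rot[1] = 211D21ba12C12aC1C1Db$1
  rot[2] = 11D21ba12C12aC1C1Db$12
  rot[3] = 1D21ba12C12aC1C1Db$121
  rot[4] = D21ba12C12aC1C1Db$1211
  rot[5] = 21ba12C12aC1C1Db$1211D
  rot[6] = 1ba12C12aC1C1Db$1211D2
  rot[7] = ba12C12aC1C1Db$1211D21
  rot[8] = a12C12aC1C1Db$1211D21b
  rot[9] = 12C12aC1C1Db$1211D21ba
  rot[10] = 2C12aC1C1Db$1211D21ba1
  rot[11] = C12aC1C1Db$1211D21ba12
  rot[12] = 12aC1C1Db$1211D21ba12C
  rot[13] = 2aC1C1Db$1211D21ba12C1
  rot[14] = aC1C1Db$1211D21ba12C12
  rot[15] = C1C1Db$1211D21ba12C12a
  rot[16] = 1C1Db$1211D21ba12C12aC
  rot[17] = C1Db$1211D21ba12C12aC1
  rot[18] = 1Db$1211D21ba12C12aC1C
  rot[19] = Db$1211D21ba12C12aC1C1
  rot[20] = b$1211D21ba12C12aC1C1D
  rot[21] = $1211D21ba12C12aC1C1Db
Sorted (with $ < everything):
  sorted[0] = $1211D21ba12C12aC1C1Db  (last char: 'b')
  sorted[1] = 11D21ba12C12aC1C1Db$12  (last char: '2')
  sorted[2] = 1211D21ba12C12aC1C1Db$  (last char: '$')
  sorted[3] = 12C12aC1C1Db$1211D21ba  (last char: 'a')
  sorted[4] = 12aC1C1Db$1211D21ba12C  (last char: 'C')
  sorted[5] = 1C1Db$1211D21ba12C12aC  (last char: 'C')
  sorted[6] = 1D21ba12C12aC1C1Db$121  (last char: '1')
  sorted[7] = 1Db$1211D21ba12C12aC1C  (last char: 'C')
  sorted[8] = 1ba12C12aC1C1Db$1211D2  (last char: '2')
  sorted[9] = 211D21ba12C12aC1C1Db$1  (last char: '1')
  sorted[10] = 21ba12C12aC1C1Db$1211D  (last char: 'D')
  sorted[11] = 2C12aC1C1Db$1211D21ba1  (last char: '1')
  sorted[12] = 2aC1C1Db$1211D21ba12C1  (last char: '1')
  sorted[13] = C12aC1C1Db$1211D21ba12  (last char: '2')
  sorted[14] = C1C1Db$1211D21ba12C12a  (last char: 'a')
  sorted[15] = C1Db$1211D21ba12C12aC1  (last char: '1')
  sorted[16] = D21ba12C12aC1C1Db$1211  (last char: '1')
  sorted[17] = Db$1211D21ba12C12aC1C1  (last char: '1')
  sorted[18] = a12C12aC1C1Db$1211D21b  (last char: 'b')
  sorted[19] = aC1C1Db$1211D21ba12C12  (last char: '2')
  sorted[20] = b$1211D21ba12C12aC1C1D  (last char: 'D')
  sorted[21] = ba12C12aC1C1Db$1211D21  (last char: '1')
Last column: b2$aCC1C21D112a111b2D1
Original string S is at sorted index 2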